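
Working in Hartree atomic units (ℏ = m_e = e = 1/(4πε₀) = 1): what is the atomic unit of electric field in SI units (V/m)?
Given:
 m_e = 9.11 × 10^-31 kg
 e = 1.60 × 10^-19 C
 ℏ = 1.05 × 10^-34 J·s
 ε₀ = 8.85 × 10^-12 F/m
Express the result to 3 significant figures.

From ℏ = m_e = e = 1/(4πε₀) = 1 the electric field scale is E_au = E_h/(e a₀) = m_e²e⁵/((4πε₀)³ℏ⁴).
E_h = 4.38 × 10^-18 J
a₀ = 5.26 × 10^-11 m
E_h/(e·a₀) = 5.20 × 10^11 V/m

5.20 × 10^11 V/m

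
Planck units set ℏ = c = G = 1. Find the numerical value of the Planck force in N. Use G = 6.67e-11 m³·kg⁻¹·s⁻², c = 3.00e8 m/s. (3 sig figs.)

Dimensional analysis gives F_P = c⁴/G.
  = 8.10e33 / 6.67e-11
  = 1.21e44 N

1.21e44 N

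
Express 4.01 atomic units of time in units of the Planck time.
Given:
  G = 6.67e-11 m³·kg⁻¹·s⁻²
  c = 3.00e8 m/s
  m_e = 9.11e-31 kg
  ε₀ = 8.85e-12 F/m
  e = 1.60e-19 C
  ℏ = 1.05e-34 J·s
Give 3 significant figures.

atomic unit of time: τ_au = (4πε₀)²ℏ³/(m_e e⁴) = 2.40e-17 s
Planck time: t_P = √(ℏG/c⁵) = 5.37e-44 s
4.01 × 2.40e-17 / 5.37e-44 = 1.79e27

1.79e27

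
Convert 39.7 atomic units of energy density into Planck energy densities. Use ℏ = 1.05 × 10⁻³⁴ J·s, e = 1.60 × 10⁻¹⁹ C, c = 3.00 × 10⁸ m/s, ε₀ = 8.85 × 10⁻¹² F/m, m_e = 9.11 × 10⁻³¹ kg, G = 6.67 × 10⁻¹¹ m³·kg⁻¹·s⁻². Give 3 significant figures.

atomic unit of energy density: u_au = E_h/a₀³ = m_e⁴e¹⁰/((4πε₀)⁵ℏ⁸) = 3.01 × 10¹³ J/m³
Planck energy density: u_P = c⁷/(ℏG²) = 4.68 × 10¹¹³ J/m³
39.7 × 3.01 × 10¹³ / 4.68 × 10¹¹³ = 2.55 × 10⁻⁹⁹

2.55 × 10⁻⁹⁹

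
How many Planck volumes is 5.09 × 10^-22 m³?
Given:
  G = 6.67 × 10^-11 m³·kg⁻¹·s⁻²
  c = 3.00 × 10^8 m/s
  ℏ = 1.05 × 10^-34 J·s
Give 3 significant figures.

1.22 × 10^83

Planck volume: V_P = (ℏG/c³)^(3/2) = 4.18 × 10^-105 m³.
5.09 × 10^-22 / 4.18 × 10^-105 = 1.22 × 10^83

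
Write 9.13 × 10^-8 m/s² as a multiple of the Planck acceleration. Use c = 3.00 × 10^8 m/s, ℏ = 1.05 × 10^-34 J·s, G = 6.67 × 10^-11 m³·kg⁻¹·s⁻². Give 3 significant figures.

1.63 × 10^-59

Planck acceleration: a_P = √(c⁷/(ℏG)) = 5.59 × 10^51 m/s².
9.13 × 10^-8 / 5.59 × 10^51 = 1.63 × 10^-59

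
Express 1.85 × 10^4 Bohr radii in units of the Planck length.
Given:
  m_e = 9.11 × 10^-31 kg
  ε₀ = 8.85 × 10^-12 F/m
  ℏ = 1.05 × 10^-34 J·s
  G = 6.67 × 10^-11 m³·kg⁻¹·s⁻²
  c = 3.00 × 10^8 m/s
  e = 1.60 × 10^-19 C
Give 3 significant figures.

6.04 × 10^28

Bohr radius: a₀ = 4πε₀ℏ²/(m_e e²) = 5.26 × 10^-11 m
Planck length: ℓ_P = √(ℏG/c³) = 1.61 × 10^-35 m
1.85 × 10^4 × 5.26 × 10^-11 / 1.61 × 10^-35 = 6.04 × 10^28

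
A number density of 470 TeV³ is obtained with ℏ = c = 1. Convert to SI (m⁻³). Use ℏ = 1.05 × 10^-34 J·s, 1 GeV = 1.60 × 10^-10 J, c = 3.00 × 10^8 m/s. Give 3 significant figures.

6.16 × 10^58 m⁻³

Number density is [L]⁻³ = [E]³/(ℏc)³.
1 GeV³ → 1/(ℏc)³ × (1 GeV in J)³ = 1.31 × 10^47 m⁻³.
Convert the energy scale: 470 TeV³ = 4.70 × 10^11 GeV³.
Result: 4.70 × 10^11 × 1.31 × 10^47 = 6.16 × 10^58 m⁻³.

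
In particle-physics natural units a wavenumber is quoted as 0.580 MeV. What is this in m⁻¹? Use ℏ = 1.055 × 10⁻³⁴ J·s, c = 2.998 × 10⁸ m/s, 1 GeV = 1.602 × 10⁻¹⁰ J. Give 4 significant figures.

2.938 × 10¹² m⁻¹

Inverse length is [E]/(ℏc).
1 GeV → 1/(ℏc) × (1 GeV in J) = 5.065 × 10¹⁵ m⁻¹.
Convert the energy scale: 0.580 MeV = 5.80 × 10⁻⁴ GeV.
Result: 5.80 × 10⁻⁴ × 5.065 × 10¹⁵ = 2.938 × 10¹² m⁻¹.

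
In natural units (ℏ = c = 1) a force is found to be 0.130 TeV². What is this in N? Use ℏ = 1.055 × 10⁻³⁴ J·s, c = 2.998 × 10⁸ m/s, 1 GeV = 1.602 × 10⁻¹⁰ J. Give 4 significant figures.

Force is [E]/[L] = [E]²/(ℏc); restore (ℏc)⁻¹.
1 GeV² → 1/(ℏc) × (1 GeV in J)² = 8.114 × 10⁵ N.
Convert the energy scale: 0.130 TeV² = 1.30 × 10⁵ GeV².
Result: 1.30 × 10⁵ × 8.114 × 10⁵ = 1.055 × 10¹¹ N.

1.055 × 10¹¹ N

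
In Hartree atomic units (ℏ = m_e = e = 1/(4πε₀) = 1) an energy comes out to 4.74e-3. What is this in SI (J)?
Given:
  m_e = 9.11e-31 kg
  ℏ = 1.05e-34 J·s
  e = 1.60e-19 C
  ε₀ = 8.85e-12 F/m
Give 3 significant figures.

2.08e-20 J

One hartree: E_h = m_e e⁴/(4πε₀ℏ)² = 4.38e-18 J.
4.74e-3 × 4.38e-18 J = 2.08e-20 J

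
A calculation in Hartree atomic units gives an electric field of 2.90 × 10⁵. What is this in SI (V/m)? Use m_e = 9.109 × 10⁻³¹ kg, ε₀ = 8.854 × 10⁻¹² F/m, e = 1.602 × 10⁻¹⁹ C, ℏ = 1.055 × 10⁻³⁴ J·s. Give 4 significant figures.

1.488 × 10¹⁷ V/m

One atomic unit of electric field: E_au = E_h/(e a₀) = m_e²e⁵/((4πε₀)³ℏ⁴) = 5.131 × 10¹¹ V/m.
2.90 × 10⁵ × 5.131 × 10¹¹ V/m = 1.488 × 10¹⁷ V/m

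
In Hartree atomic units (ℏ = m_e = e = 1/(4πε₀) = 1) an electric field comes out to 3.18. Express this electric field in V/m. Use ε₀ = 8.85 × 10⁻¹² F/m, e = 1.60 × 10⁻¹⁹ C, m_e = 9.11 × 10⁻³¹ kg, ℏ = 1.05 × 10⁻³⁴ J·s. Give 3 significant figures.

One atomic unit of electric field: E_au = E_h/(e a₀) = m_e²e⁵/((4πε₀)³ℏ⁴) = 5.20 × 10¹¹ V/m.
3.18 × 5.20 × 10¹¹ V/m = 1.66 × 10¹² V/m

1.66 × 10¹² V/m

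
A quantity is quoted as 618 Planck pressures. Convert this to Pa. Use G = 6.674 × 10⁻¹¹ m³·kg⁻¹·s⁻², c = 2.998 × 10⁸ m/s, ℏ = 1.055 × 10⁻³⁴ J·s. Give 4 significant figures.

One Planck pressure: p_P = c⁷/(ℏG²) = 4.632 × 10¹¹³ Pa.
618 × 4.632 × 10¹¹³ Pa = 2.863 × 10¹¹⁶ Pa

2.863 × 10¹¹⁶ Pa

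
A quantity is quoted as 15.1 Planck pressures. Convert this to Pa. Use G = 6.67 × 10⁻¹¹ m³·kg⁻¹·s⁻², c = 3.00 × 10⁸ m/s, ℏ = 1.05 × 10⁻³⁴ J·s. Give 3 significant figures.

7.07 × 10¹¹⁴ Pa

One Planck pressure: p_P = c⁷/(ℏG²) = 4.68 × 10¹¹³ Pa.
15.1 × 4.68 × 10¹¹³ Pa = 7.07 × 10¹¹⁴ Pa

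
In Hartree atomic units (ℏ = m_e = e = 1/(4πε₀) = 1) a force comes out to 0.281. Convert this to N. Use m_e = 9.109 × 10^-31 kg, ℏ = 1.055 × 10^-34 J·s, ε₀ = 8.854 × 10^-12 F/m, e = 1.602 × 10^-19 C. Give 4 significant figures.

2.310 × 10^-8 N

One atomic unit of force: F_au = E_h/a₀ = m_e²e⁶/((4πε₀)³ℏ⁴) = 8.220 × 10^-8 N.
0.281 × 8.220 × 10^-8 N = 2.310 × 10^-8 N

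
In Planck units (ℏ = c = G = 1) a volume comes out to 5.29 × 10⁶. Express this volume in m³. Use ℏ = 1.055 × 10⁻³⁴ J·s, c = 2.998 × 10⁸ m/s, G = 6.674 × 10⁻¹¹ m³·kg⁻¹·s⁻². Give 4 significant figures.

2.234 × 10⁻⁹⁸ m³

One Planck volume: V_P = (ℏG/c³)^(3/2) = 4.224 × 10⁻¹⁰⁵ m³.
5.29 × 10⁶ × 4.224 × 10⁻¹⁰⁵ m³ = 2.234 × 10⁻⁹⁸ m³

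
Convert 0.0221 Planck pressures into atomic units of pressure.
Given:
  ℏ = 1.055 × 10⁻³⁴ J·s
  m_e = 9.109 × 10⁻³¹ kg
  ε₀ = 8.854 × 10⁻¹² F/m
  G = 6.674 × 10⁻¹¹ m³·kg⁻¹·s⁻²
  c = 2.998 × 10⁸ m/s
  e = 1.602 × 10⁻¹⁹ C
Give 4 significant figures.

Planck pressure: p_P = c⁷/(ℏG²) = 4.632 × 10¹¹³ Pa
atomic unit of pressure: P_au = E_h/a₀³ = m_e⁴e¹⁰/((4πε₀)⁵ℏ⁸) = 2.929 × 10¹³ Pa
0.0221 × 4.632 × 10¹¹³ / 2.929 × 10¹³ = 3.495 × 10⁹⁸

3.495 × 10⁹⁸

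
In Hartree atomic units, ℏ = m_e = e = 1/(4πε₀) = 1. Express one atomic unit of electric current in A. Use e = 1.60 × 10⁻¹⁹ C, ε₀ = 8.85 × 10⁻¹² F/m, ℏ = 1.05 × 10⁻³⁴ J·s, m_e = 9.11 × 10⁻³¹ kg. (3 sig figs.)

6.67 × 10⁻³ A

From ℏ = m_e = e = 1/(4πε₀) = 1 the current scale is I_au = e E_h/ℏ = m_e e⁵/((4πε₀)²ℏ³).
E_h = 4.38 × 10⁻¹⁸ J
e·E_h/ℏ = 6.67 × 10⁻³ A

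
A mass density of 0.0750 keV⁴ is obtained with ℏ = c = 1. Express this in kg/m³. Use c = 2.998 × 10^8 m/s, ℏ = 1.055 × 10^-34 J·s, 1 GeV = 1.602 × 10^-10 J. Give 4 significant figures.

Mass density is [E]/(c²[L]³) = [E]⁴/(ℏ³c⁵).
1 GeV⁴ → 1/(ℏ³c⁵) × (1 GeV in J)⁴ = 2.316 × 10^20 kg/m³.
Convert the energy scale: 0.0750 keV⁴ = 7.50 × 10^-26 GeV⁴.
Result: 7.50 × 10^-26 × 2.316 × 10^20 = 1.737 × 10^-5 kg/m³.

1.737 × 10^-5 kg/m³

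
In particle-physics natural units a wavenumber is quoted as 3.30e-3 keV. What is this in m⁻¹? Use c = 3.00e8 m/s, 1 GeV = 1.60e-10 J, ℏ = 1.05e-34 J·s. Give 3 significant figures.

Inverse length is [E]/(ℏc).
1 GeV → 1/(ℏc) × (1 GeV in J) = 5.08e15 m⁻¹.
Convert the energy scale: 3.30e-3 keV = 3.30e-9 GeV.
Result: 3.30e-9 × 5.08e15 = 1.68e7 m⁻¹.

1.68e7 m⁻¹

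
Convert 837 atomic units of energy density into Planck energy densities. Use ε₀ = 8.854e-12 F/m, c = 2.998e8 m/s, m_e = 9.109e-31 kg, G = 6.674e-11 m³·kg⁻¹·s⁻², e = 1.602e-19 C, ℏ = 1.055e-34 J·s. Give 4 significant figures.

atomic unit of energy density: u_au = E_h/a₀³ = m_e⁴e¹⁰/((4πε₀)⁵ℏ⁸) = 2.929e13 J/m³
Planck energy density: u_P = c⁷/(ℏG²) = 4.632e113 J/m³
837 × 2.929e13 / 4.632e113 = 5.293e-98

5.293e-98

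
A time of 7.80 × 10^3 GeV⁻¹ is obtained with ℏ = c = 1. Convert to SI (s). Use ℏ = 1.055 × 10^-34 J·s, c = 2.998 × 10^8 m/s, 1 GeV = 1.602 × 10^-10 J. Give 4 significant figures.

5.137 × 10^-21 s

A time is [E]⁻¹ in ℏ=c=1; restore one factor of ℏ.
1 GeV⁻¹ → ℏ × (1 GeV in J)⁻¹ = 6.586 × 10^-25 s.
Result: 7.80 × 10^3 × 6.586 × 10^-25 = 5.137 × 10^-21 s.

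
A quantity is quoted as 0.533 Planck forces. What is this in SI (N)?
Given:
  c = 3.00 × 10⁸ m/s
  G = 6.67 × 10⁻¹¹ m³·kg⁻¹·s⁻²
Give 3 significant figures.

6.47 × 10⁴³ N

One Planck force: F_P = c⁴/G = 1.21 × 10⁴⁴ N.
0.533 × 1.21 × 10⁴⁴ N = 6.47 × 10⁴³ N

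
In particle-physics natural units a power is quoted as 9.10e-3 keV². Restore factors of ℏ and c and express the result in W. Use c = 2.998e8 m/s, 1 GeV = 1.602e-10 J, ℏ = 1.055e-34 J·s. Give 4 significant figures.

Power is [E]/[T] = [E]²/ℏ.
1 GeV² → 1/ℏ × (1 GeV in J)² = 2.433e14 W.
Convert the energy scale: 9.10e-3 keV² = 9.10e-15 GeV².
Result: 9.10e-15 × 2.433e14 = 2.214 W.

2.214 W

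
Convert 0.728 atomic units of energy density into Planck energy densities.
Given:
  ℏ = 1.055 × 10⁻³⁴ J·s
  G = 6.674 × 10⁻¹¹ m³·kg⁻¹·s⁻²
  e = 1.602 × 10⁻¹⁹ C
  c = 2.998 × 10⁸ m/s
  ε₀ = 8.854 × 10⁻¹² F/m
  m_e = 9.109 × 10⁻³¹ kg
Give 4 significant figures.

4.603 × 10⁻¹⁰¹

atomic unit of energy density: u_au = E_h/a₀³ = m_e⁴e¹⁰/((4πε₀)⁵ℏ⁸) = 2.929 × 10¹³ J/m³
Planck energy density: u_P = c⁷/(ℏG²) = 4.632 × 10¹¹³ J/m³
0.728 × 2.929 × 10¹³ / 4.632 × 10¹¹³ = 4.603 × 10⁻¹⁰¹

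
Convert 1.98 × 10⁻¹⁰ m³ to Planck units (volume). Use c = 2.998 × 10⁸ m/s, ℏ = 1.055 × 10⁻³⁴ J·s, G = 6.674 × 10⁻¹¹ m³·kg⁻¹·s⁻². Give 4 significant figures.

Planck volume: V_P = (ℏG/c³)^(3/2) = 4.224 × 10⁻¹⁰⁵ m³.
1.98 × 10⁻¹⁰ / 4.224 × 10⁻¹⁰⁵ = 4.688 × 10⁹⁴

4.688 × 10⁹⁴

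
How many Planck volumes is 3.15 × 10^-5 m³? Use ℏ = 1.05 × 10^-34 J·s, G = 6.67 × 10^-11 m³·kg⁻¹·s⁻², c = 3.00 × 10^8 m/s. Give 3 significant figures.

7.54 × 10^99

Planck volume: V_P = (ℏG/c³)^(3/2) = 4.18 × 10^-105 m³.
3.15 × 10^-5 / 4.18 × 10^-105 = 7.54 × 10^99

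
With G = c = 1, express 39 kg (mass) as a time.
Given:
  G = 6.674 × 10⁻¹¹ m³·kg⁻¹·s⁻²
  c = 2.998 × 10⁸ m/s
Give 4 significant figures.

Mass → time via G/c³.
39 kg × (G/c³) = 9.660 × 10⁻³⁵ s

9.660 × 10⁻³⁵ s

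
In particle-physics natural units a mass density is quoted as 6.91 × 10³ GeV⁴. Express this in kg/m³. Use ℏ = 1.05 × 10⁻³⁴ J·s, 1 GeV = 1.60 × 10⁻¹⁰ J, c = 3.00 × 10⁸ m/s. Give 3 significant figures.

Mass density is [E]/(c²[L]³) = [E]⁴/(ℏ³c⁵).
1 GeV⁴ → 1/(ℏ³c⁵) × (1 GeV in J)⁴ = 2.33 × 10²⁰ kg/m³.
Result: 6.91 × 10³ × 2.33 × 10²⁰ = 1.61 × 10²⁴ kg/m³.

1.61 × 10²⁴ kg/m³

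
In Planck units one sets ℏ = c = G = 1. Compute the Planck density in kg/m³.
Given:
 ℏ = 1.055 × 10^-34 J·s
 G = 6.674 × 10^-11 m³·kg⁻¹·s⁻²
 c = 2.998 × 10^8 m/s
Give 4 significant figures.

5.154 × 10^96 kg/m³

ρ_P = c⁵/(ℏG²)
  = 2.422 × 10^42 / 4.699 × 10^-55
  = 5.154 × 10^96 kg/m³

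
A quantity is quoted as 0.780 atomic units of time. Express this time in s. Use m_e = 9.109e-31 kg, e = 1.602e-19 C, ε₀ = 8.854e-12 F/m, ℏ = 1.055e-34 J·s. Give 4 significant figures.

1.890e-17 s

One atomic unit of time: τ_au = (4πε₀)²ℏ³/(m_e e⁴) = 2.423e-17 s.
0.780 × 2.423e-17 s = 1.890e-17 s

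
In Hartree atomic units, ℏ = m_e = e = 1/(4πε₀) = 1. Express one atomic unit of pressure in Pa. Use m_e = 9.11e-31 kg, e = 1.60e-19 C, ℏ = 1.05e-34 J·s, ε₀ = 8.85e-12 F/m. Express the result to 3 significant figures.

3.01e13 Pa

The unique combination of the constants set to 1 with dimensions of pressure is P_au = E_h/a₀³ = m_e⁴e¹⁰/((4πε₀)⁵ℏ⁸).
E_h = 4.38e-18 J
a₀ = 5.26e-11 m
E_h/a₀³ = 3.01e13 Pa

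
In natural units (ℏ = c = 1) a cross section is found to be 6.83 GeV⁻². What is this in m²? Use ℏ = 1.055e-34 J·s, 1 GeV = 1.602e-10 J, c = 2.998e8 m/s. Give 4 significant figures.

Area is [L]² = [E]⁻²·(ℏc)²; restore (ℏc)².
1 GeV⁻² → (ℏc)² × (1 GeV in J)⁻² = 3.898e-32 m².
Result: 6.83 × 3.898e-32 = 2.662e-31 m².

2.662e-31 m²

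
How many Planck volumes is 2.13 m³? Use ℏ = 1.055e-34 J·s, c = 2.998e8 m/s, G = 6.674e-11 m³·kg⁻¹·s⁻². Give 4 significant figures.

Planck volume: V_P = (ℏG/c³)^(3/2) = 4.224e-105 m³.
2.13 / 4.224e-105 = 5.043e104

5.043e104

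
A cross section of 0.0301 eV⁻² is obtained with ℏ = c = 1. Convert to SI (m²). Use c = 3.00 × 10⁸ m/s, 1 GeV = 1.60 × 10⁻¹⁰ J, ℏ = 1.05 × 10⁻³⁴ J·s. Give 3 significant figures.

Area is [L]² = [E]⁻²·(ℏc)²; restore (ℏc)².
1 GeV⁻² → (ℏc)² × (1 GeV in J)⁻² = 3.88 × 10⁻³² m².
Convert the energy scale: 0.0301 eV⁻² = 3.01 × 10¹⁶ GeV⁻².
Result: 3.01 × 10¹⁶ × 3.88 × 10⁻³² = 1.17 × 10⁻¹⁵ m².

1.17 × 10⁻¹⁵ m²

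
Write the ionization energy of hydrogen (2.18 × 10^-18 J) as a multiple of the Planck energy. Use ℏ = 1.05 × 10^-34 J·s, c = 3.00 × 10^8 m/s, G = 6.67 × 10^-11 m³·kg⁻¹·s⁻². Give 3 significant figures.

1.11 × 10^-27

Planck energy: E_P = √(ℏc⁵/G) = 1.96 × 10^9 J.
2.18 × 10^-18 / 1.96 × 10^9 = 1.11 × 10^-27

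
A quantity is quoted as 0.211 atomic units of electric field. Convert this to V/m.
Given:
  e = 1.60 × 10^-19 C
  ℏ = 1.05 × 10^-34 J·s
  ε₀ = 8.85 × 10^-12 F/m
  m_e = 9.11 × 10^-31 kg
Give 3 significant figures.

1.10 × 10^11 V/m

One atomic unit of electric field: E_au = E_h/(e a₀) = m_e²e⁵/((4πε₀)³ℏ⁴) = 5.20 × 10^11 V/m.
0.211 × 5.20 × 10^11 V/m = 1.10 × 10^11 V/m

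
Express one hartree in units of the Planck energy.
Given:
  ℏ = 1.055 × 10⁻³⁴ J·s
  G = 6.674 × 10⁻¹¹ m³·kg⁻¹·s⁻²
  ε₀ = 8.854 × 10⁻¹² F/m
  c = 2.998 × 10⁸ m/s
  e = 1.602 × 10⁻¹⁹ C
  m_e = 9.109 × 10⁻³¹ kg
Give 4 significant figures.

hartree: E_h = m_e e⁴/(4πε₀ℏ)² = 4.354 × 10⁻¹⁸ J
Planck energy: E_P = √(ℏc⁵/G) = 1.957 × 10⁹ J
ratio = 4.354 × 10⁻¹⁸ / 1.957 × 10⁹ = 2.225 × 10⁻²⁷

2.225 × 10⁻²⁷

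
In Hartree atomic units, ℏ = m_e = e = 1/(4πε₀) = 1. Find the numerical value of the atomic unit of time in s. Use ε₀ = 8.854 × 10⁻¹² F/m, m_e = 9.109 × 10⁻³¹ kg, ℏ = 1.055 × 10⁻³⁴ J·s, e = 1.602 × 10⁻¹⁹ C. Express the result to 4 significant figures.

2.423 × 10⁻¹⁷ s

Dimensional analysis gives τ_au = (4πε₀)²ℏ³/(m_e e⁴).
E_h = 4.354 × 10⁻¹⁸ J
ℏ/E_h = 2.423 × 10⁻¹⁷ s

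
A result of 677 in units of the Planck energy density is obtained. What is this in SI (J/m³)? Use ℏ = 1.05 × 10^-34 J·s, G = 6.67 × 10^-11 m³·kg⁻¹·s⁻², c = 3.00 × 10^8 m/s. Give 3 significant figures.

One Planck energy density: u_P = c⁷/(ℏG²) = 4.68 × 10^113 J/m³.
677 × 4.68 × 10^113 J/m³ = 3.17 × 10^116 J/m³

3.17 × 10^116 J/m³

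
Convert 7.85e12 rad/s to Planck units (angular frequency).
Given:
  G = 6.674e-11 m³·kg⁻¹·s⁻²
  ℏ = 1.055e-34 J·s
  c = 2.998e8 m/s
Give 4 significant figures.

4.233e-31

Planck angular frequency: ω_P = √(c⁵/(ℏG)) = 1.855e43 rad/s.
7.85e12 / 1.855e43 = 4.233e-31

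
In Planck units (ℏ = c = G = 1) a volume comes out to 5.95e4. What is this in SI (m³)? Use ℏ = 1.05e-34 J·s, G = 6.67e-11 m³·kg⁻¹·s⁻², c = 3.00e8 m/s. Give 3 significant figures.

One Planck volume: V_P = (ℏG/c³)^(3/2) = 4.18e-105 m³.
5.95e4 × 4.18e-105 m³ = 2.49e-100 m³

2.49e-100 m³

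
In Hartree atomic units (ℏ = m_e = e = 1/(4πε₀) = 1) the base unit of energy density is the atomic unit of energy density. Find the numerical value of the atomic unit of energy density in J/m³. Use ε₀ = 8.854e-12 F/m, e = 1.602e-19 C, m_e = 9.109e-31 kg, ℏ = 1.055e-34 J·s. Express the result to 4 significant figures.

u_au = E_h/a₀³ = m_e⁴e¹⁰/((4πε₀)⁵ℏ⁸)
E_h = 4.354e-18 J
a₀ = 5.297e-11 m
E_h/a₀³ = 2.929e13 J/m³

2.929e13 J/m³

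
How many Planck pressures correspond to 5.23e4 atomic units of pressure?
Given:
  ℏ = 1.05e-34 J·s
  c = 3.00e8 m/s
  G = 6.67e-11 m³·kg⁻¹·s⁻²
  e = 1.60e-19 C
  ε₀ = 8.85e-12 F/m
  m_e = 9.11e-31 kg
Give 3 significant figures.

atomic unit of pressure: P_au = E_h/a₀³ = m_e⁴e¹⁰/((4πε₀)⁵ℏ⁸) = 3.01e13 Pa
Planck pressure: p_P = c⁷/(ℏG²) = 4.68e113 Pa
5.23e4 × 3.01e13 / 4.68e113 = 3.37e-96

3.37e-96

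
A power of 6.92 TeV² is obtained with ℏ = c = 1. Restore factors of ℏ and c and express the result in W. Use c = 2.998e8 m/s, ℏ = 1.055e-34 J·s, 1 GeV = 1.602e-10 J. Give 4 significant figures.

1.683e21 W

Power is [E]/[T] = [E]²/ℏ.
1 GeV² → 1/ℏ × (1 GeV in J)² = 2.433e14 W.
Convert the energy scale: 6.92 TeV² = 6.92e6 GeV².
Result: 6.92e6 × 2.433e14 = 1.683e21 W.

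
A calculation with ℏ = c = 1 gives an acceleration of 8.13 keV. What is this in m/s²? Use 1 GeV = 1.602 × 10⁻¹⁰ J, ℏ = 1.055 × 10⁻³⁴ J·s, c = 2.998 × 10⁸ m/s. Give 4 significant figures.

Acceleration is [L]/[T]² = c·[E]/ℏ.
1 GeV → c/ℏ × (1 GeV in J) = 4.552 × 10³² m/s².
Convert the energy scale: 8.13 keV = 8.13 × 10⁻⁶ GeV.
Result: 8.13 × 10⁻⁶ × 4.552 × 10³² = 3.701 × 10²⁷ m/s².

3.701 × 10²⁷ m/s²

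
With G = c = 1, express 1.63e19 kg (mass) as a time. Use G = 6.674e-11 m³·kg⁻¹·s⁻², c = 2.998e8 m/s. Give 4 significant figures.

Mass → time via G/c³.
1.63e19 kg × (G/c³) = 4.037e-17 s

4.037e-17 s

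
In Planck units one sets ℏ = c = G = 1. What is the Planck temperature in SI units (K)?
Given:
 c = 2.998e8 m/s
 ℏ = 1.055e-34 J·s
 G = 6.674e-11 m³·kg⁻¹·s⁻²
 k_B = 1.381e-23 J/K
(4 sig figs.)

T_P = √(ℏc⁵/G) / k_B
  = √(3.828e18) × 7.241e22
  = 1.417e32 K

1.417e32 K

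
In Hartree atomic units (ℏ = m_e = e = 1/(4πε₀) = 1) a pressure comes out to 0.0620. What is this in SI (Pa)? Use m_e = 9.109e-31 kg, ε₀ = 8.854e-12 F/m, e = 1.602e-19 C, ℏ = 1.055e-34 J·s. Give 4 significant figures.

1.816e12 Pa

One atomic unit of pressure: P_au = E_h/a₀³ = m_e⁴e¹⁰/((4πε₀)⁵ℏ⁸) = 2.929e13 Pa.
0.0620 × 2.929e13 Pa = 1.816e12 Pa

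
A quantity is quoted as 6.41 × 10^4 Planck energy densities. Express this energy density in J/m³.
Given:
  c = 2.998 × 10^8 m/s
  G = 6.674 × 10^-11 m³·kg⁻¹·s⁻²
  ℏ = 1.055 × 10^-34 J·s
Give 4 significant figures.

One Planck energy density: u_P = c⁷/(ℏG²) = 4.632 × 10^113 J/m³.
6.41 × 10^4 × 4.632 × 10^113 J/m³ = 2.969 × 10^118 J/m³

2.969 × 10^118 J/m³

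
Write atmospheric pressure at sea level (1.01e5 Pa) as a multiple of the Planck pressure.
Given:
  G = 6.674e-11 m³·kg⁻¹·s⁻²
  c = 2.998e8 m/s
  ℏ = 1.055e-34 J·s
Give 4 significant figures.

2.180e-109

Planck pressure: p_P = c⁷/(ℏG²) = 4.632e113 Pa.
1.01e5 / 4.632e113 = 2.180e-109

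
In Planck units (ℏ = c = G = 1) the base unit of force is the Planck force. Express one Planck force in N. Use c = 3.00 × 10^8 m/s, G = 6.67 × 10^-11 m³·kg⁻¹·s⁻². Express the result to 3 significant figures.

1.21 × 10^44 N

F_P = c⁴/G
  = 8.10 × 10^33 / 6.67 × 10^-11
  = 1.21 × 10^44 N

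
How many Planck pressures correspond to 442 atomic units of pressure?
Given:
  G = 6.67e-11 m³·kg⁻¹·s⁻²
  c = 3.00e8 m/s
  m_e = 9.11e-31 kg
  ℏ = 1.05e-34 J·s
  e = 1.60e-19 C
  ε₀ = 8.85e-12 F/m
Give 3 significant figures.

2.84e-98

atomic unit of pressure: P_au = E_h/a₀³ = m_e⁴e¹⁰/((4πε₀)⁵ℏ⁸) = 3.01e13 Pa
Planck pressure: p_P = c⁷/(ℏG²) = 4.68e113 Pa
442 × 3.01e13 / 4.68e113 = 2.84e-98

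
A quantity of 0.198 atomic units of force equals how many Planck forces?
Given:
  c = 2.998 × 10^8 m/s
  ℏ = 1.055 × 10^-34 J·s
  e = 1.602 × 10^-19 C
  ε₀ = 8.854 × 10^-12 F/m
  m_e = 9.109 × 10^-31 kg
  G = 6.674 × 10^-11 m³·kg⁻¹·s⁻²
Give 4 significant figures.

atomic unit of force: F_au = E_h/a₀ = m_e²e⁶/((4πε₀)³ℏ⁴) = 8.220 × 10^-8 N
Planck force: F_P = c⁴/G = 1.210 × 10^44 N
0.198 × 8.220 × 10^-8 / 1.210 × 10^44 = 1.345 × 10^-52

1.345 × 10^-52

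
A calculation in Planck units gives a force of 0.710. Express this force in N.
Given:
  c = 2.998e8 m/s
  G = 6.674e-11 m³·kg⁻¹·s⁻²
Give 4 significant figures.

8.594e43 N

One Planck force: F_P = c⁴/G = 1.210e44 N.
0.710 × 1.210e44 N = 8.594e43 N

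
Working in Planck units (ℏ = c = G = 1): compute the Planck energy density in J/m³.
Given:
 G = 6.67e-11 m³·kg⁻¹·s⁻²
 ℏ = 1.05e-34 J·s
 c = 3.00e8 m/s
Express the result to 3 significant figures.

Dimensional analysis gives u_P = c⁷/(ℏG²).
  = 2.19e59 / 4.67e-55
  = 4.68e113 J/m³

4.68e113 J/m³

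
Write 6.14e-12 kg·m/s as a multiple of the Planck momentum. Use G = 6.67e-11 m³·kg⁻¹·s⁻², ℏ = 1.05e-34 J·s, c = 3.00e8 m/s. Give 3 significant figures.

9.42e-13

Planck momentum: p_P = √(ℏc³/G) = 6.52 kg·m/s.
6.14e-12 / 6.52 = 9.42e-13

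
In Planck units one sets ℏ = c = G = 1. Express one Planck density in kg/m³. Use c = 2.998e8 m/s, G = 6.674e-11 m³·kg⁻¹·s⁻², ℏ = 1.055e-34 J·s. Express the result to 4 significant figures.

5.154e96 kg/m³

ρ_P = c⁵/(ℏG²)
  = 2.422e42 / 4.699e-55
  = 5.154e96 kg/m³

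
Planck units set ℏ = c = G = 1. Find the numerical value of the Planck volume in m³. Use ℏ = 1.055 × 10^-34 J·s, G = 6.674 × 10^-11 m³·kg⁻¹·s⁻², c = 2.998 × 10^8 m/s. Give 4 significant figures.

Dimensional analysis gives V_P = (ℏG/c³)^(3/2).
  = √(1.784 × 10^-209)
  = 4.224 × 10^-105 m³

4.224 × 10^-105 m³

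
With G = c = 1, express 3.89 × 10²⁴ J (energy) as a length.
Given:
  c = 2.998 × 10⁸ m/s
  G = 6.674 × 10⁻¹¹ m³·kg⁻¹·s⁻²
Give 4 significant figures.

Energy → length via G/c⁴.
3.89 × 10²⁴ J × (G/c⁴) = 3.214 × 10⁻²⁰ m

3.214 × 10⁻²⁰ m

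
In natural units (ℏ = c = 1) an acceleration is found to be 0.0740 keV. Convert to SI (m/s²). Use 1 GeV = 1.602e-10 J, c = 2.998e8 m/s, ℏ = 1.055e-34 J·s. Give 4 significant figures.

3.369e25 m/s²

Acceleration is [L]/[T]² = c·[E]/ℏ.
1 GeV → c/ℏ × (1 GeV in J) = 4.552e32 m/s².
Convert the energy scale: 0.0740 keV = 7.40e-8 GeV.
Result: 7.40e-8 × 4.552e32 = 3.369e25 m/s².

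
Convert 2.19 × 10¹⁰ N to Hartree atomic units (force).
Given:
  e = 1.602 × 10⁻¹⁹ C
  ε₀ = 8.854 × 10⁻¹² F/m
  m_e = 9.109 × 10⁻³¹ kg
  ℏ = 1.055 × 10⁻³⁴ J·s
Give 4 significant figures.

2.664 × 10¹⁷

atomic unit of force: F_au = E_h/a₀ = m_e²e⁶/((4πε₀)³ℏ⁴) = 8.220 × 10⁻⁸ N.
2.19 × 10¹⁰ / 8.220 × 10⁻⁸ = 2.664 × 10¹⁷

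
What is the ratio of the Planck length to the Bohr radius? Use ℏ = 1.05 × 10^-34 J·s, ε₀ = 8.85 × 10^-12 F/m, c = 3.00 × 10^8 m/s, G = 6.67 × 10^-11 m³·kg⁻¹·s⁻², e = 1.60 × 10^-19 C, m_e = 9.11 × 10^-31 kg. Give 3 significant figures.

Planck length: ℓ_P = √(ℏG/c³) = 1.61 × 10^-35 m
Bohr radius: a₀ = 4πε₀ℏ²/(m_e e²) = 5.26 × 10^-11 m
ratio = 1.61 × 10^-35 / 5.26 × 10^-11 = 3.06 × 10^-25

3.06 × 10^-25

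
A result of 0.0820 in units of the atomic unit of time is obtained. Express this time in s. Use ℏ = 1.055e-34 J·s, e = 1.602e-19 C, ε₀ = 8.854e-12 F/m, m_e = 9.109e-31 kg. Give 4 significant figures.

One atomic unit of time: τ_au = (4πε₀)²ℏ³/(m_e e⁴) = 2.423e-17 s.
0.0820 × 2.423e-17 s = 1.987e-18 s

1.987e-18 s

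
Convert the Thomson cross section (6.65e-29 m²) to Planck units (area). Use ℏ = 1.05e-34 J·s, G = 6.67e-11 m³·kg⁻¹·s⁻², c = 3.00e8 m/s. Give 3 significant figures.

2.56e41

Planck area: A_P = ℏG/c³ = 2.59e-70 m².
6.65e-29 / 2.59e-70 = 2.56e41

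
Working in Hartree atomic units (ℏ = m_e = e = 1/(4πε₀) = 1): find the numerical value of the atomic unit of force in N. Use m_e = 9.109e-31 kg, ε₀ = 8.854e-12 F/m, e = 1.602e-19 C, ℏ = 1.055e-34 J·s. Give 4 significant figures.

8.220e-8 N

From ℏ = m_e = e = 1/(4πε₀) = 1 the force scale is F_au = E_h/a₀ = m_e²e⁶/((4πε₀)³ℏ⁴).
E_h = 4.354e-18 J
a₀ = 5.297e-11 m
E_h/a₀ = 8.220e-8 N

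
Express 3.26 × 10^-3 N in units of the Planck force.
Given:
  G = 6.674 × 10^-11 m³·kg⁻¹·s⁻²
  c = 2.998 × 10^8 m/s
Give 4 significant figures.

2.693 × 10^-47

Planck force: F_P = c⁴/G = 1.210 × 10^44 N.
3.26 × 10^-3 / 1.210 × 10^44 = 2.693 × 10^-47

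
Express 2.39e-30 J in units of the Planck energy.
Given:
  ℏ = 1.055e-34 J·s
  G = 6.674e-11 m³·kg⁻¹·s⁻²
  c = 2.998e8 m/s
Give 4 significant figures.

1.221e-39

Planck energy: E_P = √(ℏc⁵/G) = 1.957e9 J.
2.39e-30 / 1.957e9 = 1.221e-39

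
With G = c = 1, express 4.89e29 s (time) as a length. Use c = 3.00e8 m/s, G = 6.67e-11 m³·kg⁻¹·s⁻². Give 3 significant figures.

Time → length via c.
4.89e29 s × (c) = 1.47e38 m

1.47e38 m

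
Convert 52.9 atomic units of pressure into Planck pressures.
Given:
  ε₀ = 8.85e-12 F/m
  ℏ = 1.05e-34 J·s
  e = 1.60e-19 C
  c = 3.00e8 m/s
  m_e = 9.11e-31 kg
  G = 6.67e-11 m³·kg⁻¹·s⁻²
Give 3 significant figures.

atomic unit of pressure: P_au = E_h/a₀³ = m_e⁴e¹⁰/((4πε₀)⁵ℏ⁸) = 3.01e13 Pa
Planck pressure: p_P = c⁷/(ℏG²) = 4.68e113 Pa
52.9 × 3.01e13 / 4.68e113 = 3.40e-99

3.40e-99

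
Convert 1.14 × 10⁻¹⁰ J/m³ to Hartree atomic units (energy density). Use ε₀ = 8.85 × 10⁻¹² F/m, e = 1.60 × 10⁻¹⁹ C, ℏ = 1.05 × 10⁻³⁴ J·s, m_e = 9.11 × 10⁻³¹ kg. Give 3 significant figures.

atomic unit of energy density: u_au = E_h/a₀³ = m_e⁴e¹⁰/((4πε₀)⁵ℏ⁸) = 3.01 × 10¹³ J/m³.
1.14 × 10⁻¹⁰ / 3.01 × 10¹³ = 3.78 × 10⁻²⁴

3.78 × 10⁻²⁴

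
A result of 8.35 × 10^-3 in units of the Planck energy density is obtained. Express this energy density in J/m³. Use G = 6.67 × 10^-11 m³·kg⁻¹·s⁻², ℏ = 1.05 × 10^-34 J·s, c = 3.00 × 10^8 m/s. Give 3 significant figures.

3.91 × 10^111 J/m³

One Planck energy density: u_P = c⁷/(ℏG²) = 4.68 × 10^113 J/m³.
8.35 × 10^-3 × 4.68 × 10^113 J/m³ = 3.91 × 10^111 J/m³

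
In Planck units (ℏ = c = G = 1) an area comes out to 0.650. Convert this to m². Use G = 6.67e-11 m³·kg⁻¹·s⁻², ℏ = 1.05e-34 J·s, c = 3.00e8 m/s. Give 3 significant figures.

1.69e-70 m²

One Planck area: A_P = ℏG/c³ = 2.59e-70 m².
0.650 × 2.59e-70 m² = 1.69e-70 m²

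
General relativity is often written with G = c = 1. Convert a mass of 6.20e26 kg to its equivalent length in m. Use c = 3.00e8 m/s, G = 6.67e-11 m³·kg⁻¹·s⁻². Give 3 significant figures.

0.459 m

In G = c = 1 units mass has dimensions of length; the conversion factor is G/c².
6.20e26 kg × (G/c²) = 0.459 m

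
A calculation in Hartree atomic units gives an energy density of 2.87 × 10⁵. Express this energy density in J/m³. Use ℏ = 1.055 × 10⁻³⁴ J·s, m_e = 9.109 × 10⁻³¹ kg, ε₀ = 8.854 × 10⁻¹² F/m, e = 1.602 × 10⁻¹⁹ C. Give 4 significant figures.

8.407 × 10¹⁸ J/m³

One atomic unit of energy density: u_au = E_h/a₀³ = m_e⁴e¹⁰/((4πε₀)⁵ℏ⁸) = 2.929 × 10¹³ J/m³.
2.87 × 10⁵ × 2.929 × 10¹³ J/m³ = 8.407 × 10¹⁸ J/m³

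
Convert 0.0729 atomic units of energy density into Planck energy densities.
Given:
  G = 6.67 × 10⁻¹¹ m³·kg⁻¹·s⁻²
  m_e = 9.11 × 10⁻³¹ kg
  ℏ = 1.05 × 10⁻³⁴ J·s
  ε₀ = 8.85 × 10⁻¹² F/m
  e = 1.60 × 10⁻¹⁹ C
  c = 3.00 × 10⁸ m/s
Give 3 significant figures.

atomic unit of energy density: u_au = E_h/a₀³ = m_e⁴e¹⁰/((4πε₀)⁵ℏ⁸) = 3.01 × 10¹³ J/m³
Planck energy density: u_P = c⁷/(ℏG²) = 4.68 × 10¹¹³ J/m³
0.0729 × 3.01 × 10¹³ / 4.68 × 10¹¹³ = 4.69 × 10⁻¹⁰²

4.69 × 10⁻¹⁰²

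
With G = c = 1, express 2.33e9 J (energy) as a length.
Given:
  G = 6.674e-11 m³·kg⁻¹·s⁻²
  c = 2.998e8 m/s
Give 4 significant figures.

1.925e-35 m

Energy → length via G/c⁴.
2.33e9 J × (G/c⁴) = 1.925e-35 m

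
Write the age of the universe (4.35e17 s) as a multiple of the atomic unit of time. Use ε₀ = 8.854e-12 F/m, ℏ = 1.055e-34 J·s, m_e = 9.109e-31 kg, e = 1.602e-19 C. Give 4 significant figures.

1.795e34

atomic unit of time: τ_au = (4πε₀)²ℏ³/(m_e e⁴) = 2.423e-17 s.
4.35e17 / 2.423e-17 = 1.795e34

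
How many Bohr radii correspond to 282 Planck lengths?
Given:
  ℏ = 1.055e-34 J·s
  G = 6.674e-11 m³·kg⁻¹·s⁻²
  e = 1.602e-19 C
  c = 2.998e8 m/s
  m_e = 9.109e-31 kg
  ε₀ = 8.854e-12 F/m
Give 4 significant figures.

Planck length: ℓ_P = √(ℏG/c³) = 1.616e-35 m
Bohr radius: a₀ = 4πε₀ℏ²/(m_e e²) = 5.297e-11 m
282 × 1.616e-35 / 5.297e-11 = 8.605e-23

8.605e-23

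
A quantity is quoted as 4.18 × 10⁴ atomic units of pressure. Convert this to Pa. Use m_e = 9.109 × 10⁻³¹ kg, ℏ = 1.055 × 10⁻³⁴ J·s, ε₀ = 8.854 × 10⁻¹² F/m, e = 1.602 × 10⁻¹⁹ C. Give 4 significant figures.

One atomic unit of pressure: P_au = E_h/a₀³ = m_e⁴e¹⁰/((4πε₀)⁵ℏ⁸) = 2.929 × 10¹³ Pa.
4.18 × 10⁴ × 2.929 × 10¹³ Pa = 1.224 × 10¹⁸ Pa

1.224 × 10¹⁸ Pa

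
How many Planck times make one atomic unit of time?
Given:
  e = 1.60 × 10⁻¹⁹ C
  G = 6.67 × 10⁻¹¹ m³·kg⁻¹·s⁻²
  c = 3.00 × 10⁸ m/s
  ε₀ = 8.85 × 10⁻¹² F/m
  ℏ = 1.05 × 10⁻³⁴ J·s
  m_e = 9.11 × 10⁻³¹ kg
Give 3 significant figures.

4.47 × 10²⁶

atomic unit of time: τ_au = (4πε₀)²ℏ³/(m_e e⁴) = 2.40 × 10⁻¹⁷ s
Planck time: t_P = √(ℏG/c⁵) = 5.37 × 10⁻⁴⁴ s
ratio = 2.40 × 10⁻¹⁷ / 5.37 × 10⁻⁴⁴ = 4.47 × 10²⁶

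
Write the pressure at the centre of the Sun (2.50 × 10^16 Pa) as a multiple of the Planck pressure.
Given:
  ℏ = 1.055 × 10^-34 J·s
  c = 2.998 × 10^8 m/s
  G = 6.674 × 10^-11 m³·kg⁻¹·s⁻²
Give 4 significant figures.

5.397 × 10^-98

Planck pressure: p_P = c⁷/(ℏG²) = 4.632 × 10^113 Pa.
2.50 × 10^16 / 4.632 × 10^113 = 5.397 × 10^-98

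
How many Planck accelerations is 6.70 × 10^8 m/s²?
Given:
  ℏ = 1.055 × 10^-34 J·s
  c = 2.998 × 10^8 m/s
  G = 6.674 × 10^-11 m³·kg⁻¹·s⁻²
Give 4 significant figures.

Planck acceleration: a_P = √(c⁷/(ℏG)) = 5.560 × 10^51 m/s².
6.70 × 10^8 / 5.560 × 10^51 = 1.205 × 10^-43

1.205 × 10^-43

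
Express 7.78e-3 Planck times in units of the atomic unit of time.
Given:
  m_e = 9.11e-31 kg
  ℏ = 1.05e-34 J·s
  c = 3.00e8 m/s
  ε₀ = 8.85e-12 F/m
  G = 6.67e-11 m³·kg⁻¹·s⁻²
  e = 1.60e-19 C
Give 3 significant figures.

Planck time: t_P = √(ℏG/c⁵) = 5.37e-44 s
atomic unit of time: τ_au = (4πε₀)²ℏ³/(m_e e⁴) = 2.40e-17 s
7.78e-3 × 5.37e-44 / 2.40e-17 = 1.74e-29

1.74e-29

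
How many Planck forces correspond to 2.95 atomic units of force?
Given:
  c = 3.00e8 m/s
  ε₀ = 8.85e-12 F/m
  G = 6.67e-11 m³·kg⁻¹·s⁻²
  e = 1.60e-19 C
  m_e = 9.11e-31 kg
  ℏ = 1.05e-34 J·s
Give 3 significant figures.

atomic unit of force: F_au = E_h/a₀ = m_e²e⁶/((4πε₀)³ℏ⁴) = 8.33e-8 N
Planck force: F_P = c⁴/G = 1.21e44 N
2.95 × 8.33e-8 / 1.21e44 = 2.02e-51

2.02e-51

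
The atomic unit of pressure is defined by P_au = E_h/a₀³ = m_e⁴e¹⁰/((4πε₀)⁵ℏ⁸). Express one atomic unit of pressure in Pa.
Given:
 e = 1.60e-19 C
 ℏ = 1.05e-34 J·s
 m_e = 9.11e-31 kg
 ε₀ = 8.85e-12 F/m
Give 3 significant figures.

3.01e13 Pa

P_au = E_h/a₀³ = m_e⁴e¹⁰/((4πε₀)⁵ℏ⁸)
E_h = 4.38e-18 J
a₀ = 5.26e-11 m
E_h/a₀³ = 3.01e13 Pa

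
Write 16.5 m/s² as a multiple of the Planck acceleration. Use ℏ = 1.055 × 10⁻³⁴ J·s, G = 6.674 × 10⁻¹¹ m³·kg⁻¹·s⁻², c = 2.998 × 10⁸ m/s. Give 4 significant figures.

2.968 × 10⁻⁵¹

Planck acceleration: a_P = √(c⁷/(ℏG)) = 5.560 × 10⁵¹ m/s².
16.5 / 5.560 × 10⁵¹ = 2.968 × 10⁻⁵¹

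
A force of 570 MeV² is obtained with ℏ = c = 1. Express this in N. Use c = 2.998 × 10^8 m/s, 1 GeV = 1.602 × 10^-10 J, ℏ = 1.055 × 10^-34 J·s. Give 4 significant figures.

462.5 N

Force is [E]/[L] = [E]²/(ℏc); restore (ℏc)⁻¹.
1 GeV² → 1/(ℏc) × (1 GeV in J)² = 8.114 × 10^5 N.
Convert the energy scale: 570 MeV² = 5.70 × 10^-4 GeV².
Result: 5.70 × 10^-4 × 8.114 × 10^5 = 462.5 N.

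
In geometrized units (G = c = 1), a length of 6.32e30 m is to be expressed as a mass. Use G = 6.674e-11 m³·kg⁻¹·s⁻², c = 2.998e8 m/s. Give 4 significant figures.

8.511e57 kg

Length → mass via c²/G.
6.32e30 m × (c²/G) = 8.511e57 kg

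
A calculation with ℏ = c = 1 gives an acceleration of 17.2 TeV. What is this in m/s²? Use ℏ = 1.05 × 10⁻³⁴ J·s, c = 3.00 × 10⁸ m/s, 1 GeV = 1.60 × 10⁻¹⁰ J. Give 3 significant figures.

Acceleration is [L]/[T]² = c·[E]/ℏ.
1 GeV → c/ℏ × (1 GeV in J) = 4.57 × 10³² m/s².
Convert the energy scale: 17.2 TeV = 1.72 × 10⁴ GeV.
Result: 1.72 × 10⁴ × 4.57 × 10³² = 7.86 × 10³⁶ m/s².

7.86 × 10³⁶ m/s²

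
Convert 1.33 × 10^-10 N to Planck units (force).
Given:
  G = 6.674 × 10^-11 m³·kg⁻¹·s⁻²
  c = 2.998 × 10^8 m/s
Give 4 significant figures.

Planck force: F_P = c⁴/G = 1.210 × 10^44 N.
1.33 × 10^-10 / 1.210 × 10^44 = 1.099 × 10^-54

1.099 × 10^-54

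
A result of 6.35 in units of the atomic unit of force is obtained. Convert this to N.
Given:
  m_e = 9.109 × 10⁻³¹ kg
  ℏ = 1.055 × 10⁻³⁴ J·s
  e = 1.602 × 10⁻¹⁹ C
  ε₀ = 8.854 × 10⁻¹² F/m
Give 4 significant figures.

One atomic unit of force: F_au = E_h/a₀ = m_e²e⁶/((4πε₀)³ℏ⁴) = 8.220 × 10⁻⁸ N.
6.35 × 8.220 × 10⁻⁸ N = 5.220 × 10⁻⁷ N

5.220 × 10⁻⁷ N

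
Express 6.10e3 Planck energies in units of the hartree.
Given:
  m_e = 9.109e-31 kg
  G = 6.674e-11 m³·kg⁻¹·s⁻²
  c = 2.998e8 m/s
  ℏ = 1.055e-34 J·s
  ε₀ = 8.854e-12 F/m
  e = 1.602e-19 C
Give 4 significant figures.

2.741e30

Planck energy: E_P = √(ℏc⁵/G) = 1.957e9 J
hartree: E_h = m_e e⁴/(4πε₀ℏ)² = 4.354e-18 J
6.10e3 × 1.957e9 / 4.354e-18 = 2.741e30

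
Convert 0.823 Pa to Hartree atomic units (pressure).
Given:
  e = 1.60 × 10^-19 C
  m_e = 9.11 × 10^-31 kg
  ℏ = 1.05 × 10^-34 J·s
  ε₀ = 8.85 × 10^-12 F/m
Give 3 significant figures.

2.73 × 10^-14

atomic unit of pressure: P_au = E_h/a₀³ = m_e⁴e¹⁰/((4πε₀)⁵ℏ⁸) = 3.01 × 10^13 Pa.
0.823 / 3.01 × 10^13 = 2.73 × 10^-14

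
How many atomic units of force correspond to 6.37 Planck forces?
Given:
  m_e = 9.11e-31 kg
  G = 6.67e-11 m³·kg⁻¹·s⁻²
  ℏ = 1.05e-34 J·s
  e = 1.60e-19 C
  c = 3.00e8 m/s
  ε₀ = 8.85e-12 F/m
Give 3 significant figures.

9.29e51

Planck force: F_P = c⁴/G = 1.21e44 N
atomic unit of force: F_au = E_h/a₀ = m_e²e⁶/((4πε₀)³ℏ⁴) = 8.33e-8 N
6.37 × 1.21e44 / 8.33e-8 = 9.29e51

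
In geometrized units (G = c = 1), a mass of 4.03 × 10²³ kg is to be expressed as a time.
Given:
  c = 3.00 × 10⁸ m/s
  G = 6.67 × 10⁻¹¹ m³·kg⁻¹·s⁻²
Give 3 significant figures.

9.96 × 10⁻¹³ s

Mass → time via G/c³.
4.03 × 10²³ kg × (G/c³) = 9.96 × 10⁻¹³ s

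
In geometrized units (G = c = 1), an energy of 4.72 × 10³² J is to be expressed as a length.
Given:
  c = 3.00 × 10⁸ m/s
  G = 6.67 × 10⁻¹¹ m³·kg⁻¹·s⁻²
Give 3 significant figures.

3.89 × 10⁻¹² m

Energy → length via G/c⁴.
4.72 × 10³² J × (G/c⁴) = 3.89 × 10⁻¹² m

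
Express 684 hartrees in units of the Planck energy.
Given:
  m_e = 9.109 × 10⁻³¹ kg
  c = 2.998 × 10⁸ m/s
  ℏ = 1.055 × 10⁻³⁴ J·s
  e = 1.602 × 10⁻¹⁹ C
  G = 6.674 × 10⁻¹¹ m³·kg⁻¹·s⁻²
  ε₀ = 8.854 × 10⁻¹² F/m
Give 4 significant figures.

hartree: E_h = m_e e⁴/(4πε₀ℏ)² = 4.354 × 10⁻¹⁸ J
Planck energy: E_P = √(ℏc⁵/G) = 1.957 × 10⁹ J
684 × 4.354 × 10⁻¹⁸ / 1.957 × 10⁹ = 1.522 × 10⁻²⁴

1.522 × 10⁻²⁴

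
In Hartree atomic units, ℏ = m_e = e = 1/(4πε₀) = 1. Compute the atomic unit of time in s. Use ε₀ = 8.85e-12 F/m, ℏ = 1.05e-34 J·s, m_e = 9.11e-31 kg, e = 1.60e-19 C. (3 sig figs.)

The unique combination of the constants set to 1 with dimensions of time is τ_au = (4πε₀)²ℏ³/(m_e e⁴).
E_h = 4.38e-18 J
ℏ/E_h = 2.40e-17 s

2.40e-17 s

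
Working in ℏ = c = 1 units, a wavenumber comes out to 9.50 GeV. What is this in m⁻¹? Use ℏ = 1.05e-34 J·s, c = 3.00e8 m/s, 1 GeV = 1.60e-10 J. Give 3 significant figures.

Inverse length is [E]/(ℏc).
1 GeV → 1/(ℏc) × (1 GeV in J) = 5.08e15 m⁻¹.
Result: 9.50 × 5.08e15 = 4.83e16 m⁻¹.

4.83e16 m⁻¹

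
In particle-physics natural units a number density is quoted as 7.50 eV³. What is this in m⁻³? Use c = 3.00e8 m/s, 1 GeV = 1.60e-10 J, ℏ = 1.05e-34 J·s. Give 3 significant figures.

9.83e20 m⁻³

Number density is [L]⁻³ = [E]³/(ℏc)³.
1 GeV³ → 1/(ℏc)³ × (1 GeV in J)³ = 1.31e47 m⁻³.
Convert the energy scale: 7.50 eV³ = 7.50e-27 GeV³.
Result: 7.50e-27 × 1.31e47 = 9.83e20 m⁻³.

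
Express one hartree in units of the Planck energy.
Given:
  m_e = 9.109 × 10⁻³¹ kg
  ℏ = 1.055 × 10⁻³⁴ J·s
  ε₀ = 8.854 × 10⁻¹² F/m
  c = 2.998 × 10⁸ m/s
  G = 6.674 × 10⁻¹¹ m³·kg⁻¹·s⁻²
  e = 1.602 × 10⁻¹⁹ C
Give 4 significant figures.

2.225 × 10⁻²⁷

hartree: E_h = m_e e⁴/(4πε₀ℏ)² = 4.354 × 10⁻¹⁸ J
Planck energy: E_P = √(ℏc⁵/G) = 1.957 × 10⁹ J
ratio = 4.354 × 10⁻¹⁸ / 1.957 × 10⁹ = 2.225 × 10⁻²⁷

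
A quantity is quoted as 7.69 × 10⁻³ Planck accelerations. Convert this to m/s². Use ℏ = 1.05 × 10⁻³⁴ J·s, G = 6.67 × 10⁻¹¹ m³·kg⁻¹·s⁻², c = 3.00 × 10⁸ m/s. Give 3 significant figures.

4.30 × 10⁴⁹ m/s²

One Planck acceleration: a_P = √(c⁷/(ℏG)) = 5.59 × 10⁵¹ m/s².
7.69 × 10⁻³ × 5.59 × 10⁵¹ m/s² = 4.30 × 10⁴⁹ m/s²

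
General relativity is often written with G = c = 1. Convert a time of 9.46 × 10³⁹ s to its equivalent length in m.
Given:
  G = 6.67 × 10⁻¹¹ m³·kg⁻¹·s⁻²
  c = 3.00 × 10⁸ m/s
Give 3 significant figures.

Time → length via c.
9.46 × 10³⁹ s × (c) = 2.84 × 10⁴⁸ m

2.84 × 10⁴⁸ m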